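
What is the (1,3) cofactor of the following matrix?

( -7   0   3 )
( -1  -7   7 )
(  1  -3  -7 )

Delete row 1 and column 3; the remaining 2×2 submatrix is [-1 -7; 1 -3].
Its determinant is (-1)·(-3) − (-7)·1 = 10.
The cofactor carries sign (−1)^(1+3) = +1, so C_{1,3} = +(10) = 10.

10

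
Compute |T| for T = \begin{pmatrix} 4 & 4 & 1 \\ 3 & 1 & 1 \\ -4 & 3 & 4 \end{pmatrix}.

-47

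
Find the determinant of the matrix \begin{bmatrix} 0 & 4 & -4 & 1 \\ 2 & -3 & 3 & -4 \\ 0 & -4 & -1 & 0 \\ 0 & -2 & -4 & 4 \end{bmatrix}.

132

Expand along column 1 (it has 3 zeros):
  − (2) · M_21   where M_21 = det([4 -4 1; -4 -1 0; -2 -4 4]) = -66
det = (-1)·(2)·(-66) = 132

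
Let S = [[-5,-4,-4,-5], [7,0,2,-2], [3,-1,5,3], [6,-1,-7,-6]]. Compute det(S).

|S| = 876

Expand along row 2 (it has 1 zero):
  − (7) · M_21   where M_21 = det([-4 -4 -5; -1 5 3; -1 -7 -6]) = 12
  − (2) · M_23   where M_23 = det([-5 -4 -5; 3 -1 3; 6 -1 -6]) = -204
  + (-2) · M_24   where M_24 = det([-5 -4 -4; 3 -1 5; 6 -1 -7]) = -276
det = (-1)·(7)·(12) + (-1)·(2)·(-204) + (+1)·(-2)·(-276) = 876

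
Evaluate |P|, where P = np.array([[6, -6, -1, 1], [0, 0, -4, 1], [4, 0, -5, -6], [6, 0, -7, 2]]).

1068

Expand along column 2 (it has 3 zeros):
  − (-6) · M_12   where M_12 = det([0 -4 1; 4 -5 -6; 6 -7 2]) = 178
det = (-1)·(-6)·(178) = 1068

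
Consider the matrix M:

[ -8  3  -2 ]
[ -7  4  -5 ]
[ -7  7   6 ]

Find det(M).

Expand along row 1:
  + (-8) · |4 -5; 7 6| = (-8)·(24 − (-35)) = -472
  − 3 · |-7 -5; -7 6| = −3·(-42 − 35) = 231
  + (-2) · |-7 4; -7 7| = (-2)·(-49 − (-28)) = 42
Sum: (-472) + (231) + (42) = -199

|M| = -199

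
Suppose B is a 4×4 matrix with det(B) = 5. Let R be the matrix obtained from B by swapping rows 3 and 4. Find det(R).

|R| = -5

Swapping two rows multiplies the determinant by −1.
det(R) = (-1)·(5) = -5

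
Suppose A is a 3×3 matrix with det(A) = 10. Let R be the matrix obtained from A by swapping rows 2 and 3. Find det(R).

-10

Swapping two rows multiplies the determinant by −1.
det(R) = (-1)·(10) = -10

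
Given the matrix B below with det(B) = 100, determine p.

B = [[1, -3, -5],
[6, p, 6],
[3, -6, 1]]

Expanding along the column containing p, det(B) is linear in p: det(B) = (16)·p + (180).
Set (16)·p + (180) = 100  ⇒  (16)·p = -80  ⇒  p = -5.

p = -5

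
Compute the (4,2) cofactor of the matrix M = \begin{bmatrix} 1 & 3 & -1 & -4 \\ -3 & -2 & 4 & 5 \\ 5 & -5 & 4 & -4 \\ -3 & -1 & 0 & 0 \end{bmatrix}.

Delete row 4 and column 2; the remaining 3×3 submatrix is [1 -1 -4; -3 4 5; 5 4 -4].
Its determinant is 79.
The cofactor carries sign (−1)^(4+2) = +1, so C_{4,2} = +(79) = 79.

The cofactor is 79.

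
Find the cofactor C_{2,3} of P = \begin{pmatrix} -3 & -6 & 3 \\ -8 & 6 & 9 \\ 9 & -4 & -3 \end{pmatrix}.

-66

Delete row 2 and column 3; the remaining 2×2 submatrix is [-3 -6; 9 -4].
Its determinant is (-3)·(-4) − (-6)·9 = 66.
The cofactor carries sign (−1)^(2+3) = −1, so C_{2,3} = −(66) = -66.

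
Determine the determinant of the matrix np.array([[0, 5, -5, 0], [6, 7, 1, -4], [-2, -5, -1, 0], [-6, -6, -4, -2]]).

-520

Expand along row 1 (it has 2 zeros):
  − (5) · M_12   where M_12 = det([6 1 -4; -2 -1 0; -6 -4 -2]) = 0
  + (-5) · M_13   where M_13 = det([6 7 -4; -2 -5 0; -6 -6 -2]) = 104
det = (-1)·(5)·(0) + (+1)·(-5)·(104) = -520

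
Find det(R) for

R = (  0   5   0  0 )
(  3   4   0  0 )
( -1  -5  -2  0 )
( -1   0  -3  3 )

R is block lower-triangular with a 2×2 block and a 2×2 block on the diagonal, so its determinant equals the product of the determinants of the diagonal blocks.
det of the 2×2 block = -15
det of the 2×2 block = -6
det = (-15)·(-6) = 90

det(R) = 90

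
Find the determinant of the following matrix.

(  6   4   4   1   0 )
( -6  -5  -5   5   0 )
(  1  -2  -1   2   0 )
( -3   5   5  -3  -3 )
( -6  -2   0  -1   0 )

Expand along column 5 (it has 4 zeros):
  − (-3) · M_45   where M_45 = det([6 4 4 1; -6 -5 -5 5; 1 -2 -1 2; -6 -2 0 -1]) = -242
det = (-1)·(-3)·(-242) = -726

The determinant is -726.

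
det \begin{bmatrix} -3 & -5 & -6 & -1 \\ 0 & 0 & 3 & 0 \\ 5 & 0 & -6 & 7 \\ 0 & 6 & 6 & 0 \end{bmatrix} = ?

Expand along row 2 (it has 3 zeros):
  − (3) · M_23   where M_23 = det([-3 -5 -1; 5 0 7; 0 6 0]) = 96
det = (-1)·(3)·(96) = -288

-288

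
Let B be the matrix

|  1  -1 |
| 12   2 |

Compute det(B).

det(B) = 14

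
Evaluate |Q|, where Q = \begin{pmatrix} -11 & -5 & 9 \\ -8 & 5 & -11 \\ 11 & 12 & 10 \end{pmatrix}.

-3156

Expand along column 1:
  + (-11) · |5 -11; 12 10| = (-11)·(50 − (-132)) = -2002
  − (-8) · |-5 9; 12 10| = −(-8)·(-50 − 108) = -1264
  + 11 · |-5 9; 5 -11| = 11·(55 − 45) = 110
Sum: (-2002) + (-1264) + (110) = -3156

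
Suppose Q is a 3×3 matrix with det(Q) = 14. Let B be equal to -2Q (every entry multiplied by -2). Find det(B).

-112

For a 3×3 matrix, det(-2Q) = (-2)^3·det(Q) = -8·det(Q).
det(B) = (-8)·(14) = -112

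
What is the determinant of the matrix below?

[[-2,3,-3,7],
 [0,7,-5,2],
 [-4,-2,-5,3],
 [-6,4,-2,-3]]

-1908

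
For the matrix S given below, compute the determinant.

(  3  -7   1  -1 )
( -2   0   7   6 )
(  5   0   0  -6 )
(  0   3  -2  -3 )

Expand along row 3 (it has 2 zeros):
  + (5) · M_31   where M_31 = det([-7 1 -1; 0 7 6; 3 -2 -3]) = 102
  − (-6) · M_34   where M_34 = det([3 -7 1; -2 0 7; 0 3 -2]) = -41
det = (+1)·(5)·(102) + (-1)·(-6)·(-41) = 264

The determinant is 264.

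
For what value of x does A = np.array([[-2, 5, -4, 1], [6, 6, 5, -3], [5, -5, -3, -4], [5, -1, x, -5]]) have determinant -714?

Expanding along the column containing x, det(A) is linear in x: det(A) = (-63)·x + (-714).
Set (-63)·x + (-714) = -714  ⇒  (-63)·x = 0  ⇒  x = 0.

0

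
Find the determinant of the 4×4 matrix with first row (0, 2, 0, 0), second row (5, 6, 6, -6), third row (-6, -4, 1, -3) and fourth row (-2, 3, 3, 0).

-354

Expand along row 1 (it has 3 zeros):
  − (2) · M_12   where M_12 = det([5 6 -6; -6 1 -3; -2 3 0]) = 177
det = (-1)·(2)·(177) = -354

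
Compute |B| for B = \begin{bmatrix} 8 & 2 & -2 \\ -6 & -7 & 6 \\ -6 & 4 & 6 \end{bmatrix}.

Expand along row 1:
  + 8 · |-7 6; 4 6| = 8·(-42 − 24) = -528
  − 2 · |-6 6; -6 6| = −2·(-36 − (-36)) = 0
  + (-2) · |-6 -7; -6 4| = (-2)·(-24 − 42) = 132
Sum: (-528) + (0) + (132) = -396

-396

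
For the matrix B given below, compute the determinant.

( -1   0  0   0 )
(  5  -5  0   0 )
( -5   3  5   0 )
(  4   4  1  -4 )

-100

B is lower triangular, so det(B) is the product of the diagonal entries:
det = (-1) · (-5) · (5) · (-4) = -100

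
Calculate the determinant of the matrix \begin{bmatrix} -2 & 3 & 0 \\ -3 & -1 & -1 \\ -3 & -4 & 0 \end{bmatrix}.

The determinant is 17.

Expand along column 3:
  − (-1) · |-2 3; -3 -4| = −(-1)·(8 − (-9)) = 17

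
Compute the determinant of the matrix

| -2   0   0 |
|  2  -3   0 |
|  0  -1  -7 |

The determinant is -42.

The matrix is lower triangular, so the determinant is the product of the diagonal entries:
det = (-2) · (-3) · (-7) = -42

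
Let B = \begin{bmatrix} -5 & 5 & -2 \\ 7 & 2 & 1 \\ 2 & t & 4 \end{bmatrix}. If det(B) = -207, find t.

5

Expanding along the column containing t, det(B) is linear in t: det(B) = (-9)·t + (-162).
Set (-9)·t + (-162) = -207  ⇒  (-9)·t = -45  ⇒  t = 5.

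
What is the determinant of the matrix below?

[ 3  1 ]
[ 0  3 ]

The determinant is 9.

det = 3·3 − 1·0 = 9 − 0 = 9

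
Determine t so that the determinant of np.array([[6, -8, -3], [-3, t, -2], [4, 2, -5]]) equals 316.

-5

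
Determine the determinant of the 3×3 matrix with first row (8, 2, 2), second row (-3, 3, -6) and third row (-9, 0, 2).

Expand along column 2:
  − 2 · |-3 -6; -9 2| = −2·(-6 − 54) = 120
  + 3 · |8 2; -9 2| = 3·(16 − (-18)) = 102
Sum: (120) + (102) = 222

222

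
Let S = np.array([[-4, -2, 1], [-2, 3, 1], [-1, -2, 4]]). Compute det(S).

-63

Expand along column 1:
  + (-4) · |3 1; -2 4| = (-4)·(12 − (-2)) = -56
  − (-2) · |-2 1; -2 4| = −(-2)·(-8 − (-2)) = -12
  + (-1) · |-2 1; 3 1| = (-1)·(-2 − 3) = 5
Sum: (-56) + (-12) + (5) = -63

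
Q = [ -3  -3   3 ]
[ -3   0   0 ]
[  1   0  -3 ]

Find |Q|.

det(Q) = 27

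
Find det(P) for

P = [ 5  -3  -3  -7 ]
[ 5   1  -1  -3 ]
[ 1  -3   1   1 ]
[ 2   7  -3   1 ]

det(P) = 320

Expand along row 1:
  + (5) · M_11   where M_11 = det([1 -1 -3; -3 1 1; 7 -3 1]) = -12
  − (-3) · M_12   where M_12 = det([5 -1 -3; 1 1 1; 2 -3 1]) = 34
  + (-3) · M_13   where M_13 = det([5 1 -3; 1 -3 1; 2 7 1]) = -88
  − (-7) · M_14   where M_14 = det([5 1 -1; 1 -3 1; 2 7 -3]) = 2
det = (+1)·(5)·(-12) + (-1)·(-3)·(34) + (+1)·(-3)·(-88) + (-1)·(-7)·(2) = 320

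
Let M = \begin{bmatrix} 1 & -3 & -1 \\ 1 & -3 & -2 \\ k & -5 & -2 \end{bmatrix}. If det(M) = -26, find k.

k = -7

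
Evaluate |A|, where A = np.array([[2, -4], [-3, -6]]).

det(A) = -24

det(A) = 2·(-6) − (-4)·(-3) = -12 − 12 = -24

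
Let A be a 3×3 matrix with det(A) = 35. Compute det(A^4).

1500625

det(A^4) = (det A)^4 = (35)^4 = 1500625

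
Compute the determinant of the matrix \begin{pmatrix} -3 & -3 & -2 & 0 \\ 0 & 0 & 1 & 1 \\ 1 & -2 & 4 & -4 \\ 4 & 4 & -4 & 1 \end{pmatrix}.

Expand along row 2 (it has 2 zeros):
  − (1) · M_23   where M_23 = det([-3 -3 0; 1 -2 -4; 4 4 1]) = 9
  + (1) · M_24   where M_24 = det([-3 -3 -2; 1 -2 4; 4 4 -4]) = -60
det = (-1)·(1)·(9) + (+1)·(1)·(-60) = -69

-69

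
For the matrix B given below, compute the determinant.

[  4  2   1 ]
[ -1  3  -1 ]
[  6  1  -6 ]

-111

Expand along column 1:
  + 4 · |3 -1; 1 -6| = 4·(-18 − (-1)) = -68
  − (-1) · |2 1; 1 -6| = −(-1)·(-12 − 1) = -13
  + 6 · |2 1; 3 -1| = 6·(-2 − 3) = -30
Sum: (-68) + (-13) + (-30) = -111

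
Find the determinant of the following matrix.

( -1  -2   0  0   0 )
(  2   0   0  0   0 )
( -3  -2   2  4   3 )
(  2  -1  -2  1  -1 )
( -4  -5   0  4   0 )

The matrix is block lower-triangular with a 2×2 block and a 3×3 block on the diagonal, so its determinant equals the product of the determinants of the diagonal blocks.
det of the 2×2 block = 4
det of the 3×3 block = -16
det = (4)·(-16) = -64

The determinant is -64.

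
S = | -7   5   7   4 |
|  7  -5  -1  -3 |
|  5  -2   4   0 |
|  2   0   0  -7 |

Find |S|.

det(S) = -490

Expand along row 4 (it has 2 zeros):
  − (2) · M_41   where M_41 = det([5 7 4; -5 -1 -3; -2 4 0]) = 14
  + (-7) · M_44   where M_44 = det([-7 5 7; 7 -5 -1; 5 -2 4]) = 66
det = (-1)·(2)·(14) + (+1)·(-7)·(66) = -490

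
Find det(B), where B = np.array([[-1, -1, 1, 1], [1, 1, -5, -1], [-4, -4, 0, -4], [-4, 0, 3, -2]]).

Expand along row 3 (it has 1 zero):
  + (-4) · M_31   where M_31 = det([-1 1 1; 1 -5 -1; 0 3 -2]) = -8
  − (-4) · M_32   where M_32 = det([-1 1 1; 1 -5 -1; -4 3 -2]) = -24
  − (-4) · M_34   where M_34 = det([-1 -1 1; 1 1 -5; -4 0 3]) = -16
det = (+1)·(-4)·(-8) + (-1)·(-4)·(-24) + (-1)·(-4)·(-16) = -128

det(B) = -128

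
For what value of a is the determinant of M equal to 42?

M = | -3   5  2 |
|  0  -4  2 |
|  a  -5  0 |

Expanding along the row containing a, det(M) is linear in a: det(M) = (18)·a + (-30).
Set (18)·a + (-30) = 42  ⇒  (18)·a = 72  ⇒  a = 4.

a = 4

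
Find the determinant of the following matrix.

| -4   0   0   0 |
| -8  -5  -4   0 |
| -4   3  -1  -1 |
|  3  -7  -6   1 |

Expand along row 1 (it has 3 zeros):
  + (-4) · M_11   where M_11 = det([-5 -4 0; 3 -1 -1; -7 -6 1]) = 19
det = (+1)·(-4)·(19) = -76

The determinant is -76.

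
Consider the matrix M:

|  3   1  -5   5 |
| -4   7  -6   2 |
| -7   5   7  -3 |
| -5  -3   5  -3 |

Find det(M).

The determinant is 1228.

Expand along row 1:
  + (3) · M_11   where M_11 = det([7 -6 2; 5 7 -3; -3 5 -3]) = -94
  − (1) · M_12   where M_12 = det([-4 -6 2; -7 7 -3; -5 5 -3]) = 60
  + (-5) · M_13   where M_13 = det([-4 7 2; -7 5 -3; -5 -3 -3]) = 146
  − (5) · M_14   where M_14 = det([-4 7 -6; -7 5 7; -5 -3 5]) = -460
det = (+1)·(3)·(-94) + (-1)·(1)·(60) + (+1)·(-5)·(146) + (-1)·(5)·(-460) = 1228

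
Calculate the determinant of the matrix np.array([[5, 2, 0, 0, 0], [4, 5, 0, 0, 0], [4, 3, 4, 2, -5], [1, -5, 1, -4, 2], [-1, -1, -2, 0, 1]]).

The matrix is block lower-triangular with a 2×2 block and a 3×3 block on the diagonal, so its determinant equals the product of the determinants of the diagonal blocks.
det of the 2×2 block = 17
det of the 3×3 block = 14
det = (17)·(14) = 238

The determinant is 238.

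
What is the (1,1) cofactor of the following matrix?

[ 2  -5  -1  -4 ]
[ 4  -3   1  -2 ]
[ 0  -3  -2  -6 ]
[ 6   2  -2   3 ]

Delete row 1 and column 1; the remaining 3×3 submatrix is [-3 1 -2; -3 -2 -6; 2 -2 3].
Its determinant is 31.
The cofactor carries sign (−1)^(1+1) = +1, so C_{1,1} = +(31) = 31.

The cofactor is 31.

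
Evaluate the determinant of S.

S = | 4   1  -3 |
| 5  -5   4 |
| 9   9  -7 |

The determinant is -203.

Expand along column 1:
  + 4 · |-5 4; 9 -7| = 4·(35 − 36) = -4
  − 5 · |1 -3; 9 -7| = −5·(-7 − (-27)) = -100
  + 9 · |1 -3; -5 4| = 9·(4 − 15) = -99
Sum: (-4) + (-100) + (-99) = -203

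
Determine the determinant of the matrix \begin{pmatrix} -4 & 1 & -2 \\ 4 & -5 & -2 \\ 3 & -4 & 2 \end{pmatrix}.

The determinant is 60.

Expand along row 1:
  + (-4) · |-5 -2; -4 2| = (-4)·(-10 − 8) = 72
  − 1 · |4 -2; 3 2| = −1·(8 − (-6)) = -14
  + (-2) · |4 -5; 3 -4| = (-2)·(-16 − (-15)) = 2
Sum: (72) + (-14) + (2) = 60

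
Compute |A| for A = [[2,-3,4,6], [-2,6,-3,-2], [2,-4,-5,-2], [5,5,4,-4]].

Expand along row 1:
  + (2) · M_11   where M_11 = det([6 -3 -2; -4 -5 -2; 5 4 -4]) = 228
  − (-3) · M_12   where M_12 = det([-2 -3 -2; 2 -5 -2; 5 4 -4]) = -116
  + (4) · M_13   where M_13 = det([-2 6 -2; 2 -4 -2; 5 5 -4]) = -124
  − (6) · M_14   where M_14 = det([-2 6 -3; 2 -4 -5; 5 5 4]) = -306
det = (+1)·(2)·(228) + (-1)·(-3)·(-116) + (+1)·(4)·(-124) + (-1)·(6)·(-306) = 1448

1448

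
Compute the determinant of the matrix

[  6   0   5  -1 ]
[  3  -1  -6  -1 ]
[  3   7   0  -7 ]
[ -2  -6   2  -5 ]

The determinant is -4148.

Expand along row 1 (it has 1 zero):
  + (6) · M_11   where M_11 = det([-1 -6 -1; 7 0 -7; -6 2 -5]) = -490
  + (5) · M_13   where M_13 = det([3 -1 -1; 3 7 -7; -2 -6 -5]) = -256
  − (-1) · M_14   where M_14 = det([3 -1 -6; 3 7 0; -2 -6 2]) = 72
det = (+1)·(6)·(-490) + (+1)·(5)·(-256) + (-1)·(-1)·(72) = -4148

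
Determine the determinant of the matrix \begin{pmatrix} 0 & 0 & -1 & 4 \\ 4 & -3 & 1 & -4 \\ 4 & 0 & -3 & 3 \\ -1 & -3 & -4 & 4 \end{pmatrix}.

Expand along row 1 (it has 2 zeros):
  + (-1) · M_13   where M_13 = det([4 -3 -4; 4 0 3; -1 -3 4]) = 141
  − (4) · M_14   where M_14 = det([4 -3 1; 4 0 -3; -1 -3 -4]) = -105
det = (+1)·(-1)·(141) + (-1)·(4)·(-105) = 279

The determinant is 279.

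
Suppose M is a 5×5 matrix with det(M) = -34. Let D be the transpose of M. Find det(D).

det(Mᵀ) = det(M).
det(D) = (1)·(-34) = -34

-34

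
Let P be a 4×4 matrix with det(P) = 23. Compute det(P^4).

The determinant is 279841.

det(P^4) = (det P)^4 = (23)^4 = 279841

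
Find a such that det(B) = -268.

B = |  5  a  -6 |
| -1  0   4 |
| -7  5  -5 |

a = 6

Expanding along the row containing a, det(B) is linear in a: det(B) = (-33)·a + (-70).
Set (-33)·a + (-70) = -268  ⇒  (-33)·a = -198  ⇒  a = 6.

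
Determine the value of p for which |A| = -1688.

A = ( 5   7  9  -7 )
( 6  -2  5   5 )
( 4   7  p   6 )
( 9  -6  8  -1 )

Expanding along the column containing p, det(A) is linear in p: det(A) = (643)·p + (-3617).
Set (643)·p + (-3617) = -1688  ⇒  (643)·p = 1929  ⇒  p = 3.

3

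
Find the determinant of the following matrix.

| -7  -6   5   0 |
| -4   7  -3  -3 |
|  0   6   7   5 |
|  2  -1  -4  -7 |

Expand along row 1 (it has 1 zero):
  + (-7) · M_11   where M_11 = det([7 -3 -3; 6 7 5; -1 -4 -7]) = -263
  − (-6) · M_12   where M_12 = det([-4 -3 -3; 0 7 5; 2 -4 -7]) = 128
  + (5) · M_13   where M_13 = det([-4 7 -3; 0 6 5; 2 -1 -7]) = 254
det = (+1)·(-7)·(-263) + (-1)·(-6)·(128) + (+1)·(5)·(254) = 3879

The determinant is 3879.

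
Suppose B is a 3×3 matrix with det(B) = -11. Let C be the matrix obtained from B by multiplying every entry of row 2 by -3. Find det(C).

Scaling one row by -3 multiplies the determinant by -3.
det(C) = (-3)·(-11) = 33

33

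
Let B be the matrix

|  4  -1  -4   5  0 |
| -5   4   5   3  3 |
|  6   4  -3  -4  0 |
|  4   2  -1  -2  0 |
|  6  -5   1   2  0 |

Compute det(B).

det(B) = 726

Expand along column 5 (it has 4 zeros):
  − (3) · M_25   where M_25 = det([4 -1 -4 5; 6 4 -3 -4; 4 2 -1 -2; 6 -5 1 2]) = -242
det = (-1)·(3)·(-242) = 726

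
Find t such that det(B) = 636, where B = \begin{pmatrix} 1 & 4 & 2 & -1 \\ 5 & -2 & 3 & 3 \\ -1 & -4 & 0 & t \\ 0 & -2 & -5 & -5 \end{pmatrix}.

Expanding along the row containing t, det(B) is linear in t: det(B) = (-96)·t + (348).
Set (-96)·t + (348) = 636  ⇒  (-96)·t = 288  ⇒  t = -3.

t = -3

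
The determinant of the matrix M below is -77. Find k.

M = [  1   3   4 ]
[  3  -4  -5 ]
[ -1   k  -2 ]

-6

Expanding along the column containing k, det(M) is linear in k: det(M) = (17)·k + (25).
Set (17)·k + (25) = -77  ⇒  (17)·k = -102  ⇒  k = -6.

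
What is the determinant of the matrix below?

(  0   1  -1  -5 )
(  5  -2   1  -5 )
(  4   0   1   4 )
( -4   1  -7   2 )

Expand along row 1 (it has 1 zero):
  − (1) · M_12   where M_12 = det([5 1 -5; 4 1 4; -4 -7 2]) = 246
  + (-1) · M_13   where M_13 = det([5 -2 -5; 4 0 4; -4 1 2]) = 8
  − (-5) · M_14   where M_14 = det([5 -2 1; 4 0 1; -4 1 -7]) = -49
det = (-1)·(1)·(246) + (+1)·(-1)·(8) + (-1)·(-5)·(-49) = -499

-499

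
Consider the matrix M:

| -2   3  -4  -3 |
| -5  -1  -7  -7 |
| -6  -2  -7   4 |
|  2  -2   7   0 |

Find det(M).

|M| = -760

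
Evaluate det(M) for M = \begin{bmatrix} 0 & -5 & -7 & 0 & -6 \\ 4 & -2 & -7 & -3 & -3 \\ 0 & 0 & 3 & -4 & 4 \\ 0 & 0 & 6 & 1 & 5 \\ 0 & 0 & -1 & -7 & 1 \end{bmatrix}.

M is block upper-triangular with a 2×2 block and a 3×3 block on the diagonal, so its determinant equals the product of the determinants of the diagonal blocks.
det of the 2×2 block = 20
det of the 3×3 block = -12
det = (20)·(-12) = -240

The determinant is -240.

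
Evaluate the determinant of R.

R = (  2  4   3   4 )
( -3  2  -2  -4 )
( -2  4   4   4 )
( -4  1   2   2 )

det(R) = 60

Expand along row 1:
  + (2) · M_11   where M_11 = det([2 -2 -4; 4 4 4; 1 2 2]) = -8
  − (4) · M_12   where M_12 = det([-3 -2 -4; -2 4 4; -4 2 2]) = -24
  + (3) · M_13   where M_13 = det([-3 2 -4; -2 4 4; -4 1 2]) = -92
  − (4) · M_14   where M_14 = det([-3 2 -2; -2 4 4; -4 1 2]) = -64
det = (+1)·(2)·(-8) + (-1)·(4)·(-24) + (+1)·(3)·(-92) + (-1)·(4)·(-64) = 60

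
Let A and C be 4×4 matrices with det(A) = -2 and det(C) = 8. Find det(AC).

det(AC) = det(A)·det(C) = (-2)·(8) = -16

The determinant is -16.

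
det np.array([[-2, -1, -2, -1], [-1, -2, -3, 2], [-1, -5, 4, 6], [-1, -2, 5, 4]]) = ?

90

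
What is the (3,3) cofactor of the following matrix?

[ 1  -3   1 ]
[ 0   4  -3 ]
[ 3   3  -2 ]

Delete row 3 and column 3; the remaining 2×2 submatrix is [1 -3; 0 4].
Its determinant is 1·4 − (-3)·0 = 4.
The cofactor carries sign (−1)^(3+3) = +1, so C_{3,3} = +(4) = 4.

4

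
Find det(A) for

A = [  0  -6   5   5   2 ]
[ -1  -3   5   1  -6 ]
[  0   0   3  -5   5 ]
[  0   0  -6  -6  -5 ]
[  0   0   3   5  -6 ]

The determinant is -2268.

A is block upper-triangular with a 2×2 block and a 3×3 block on the diagonal, so its determinant equals the product of the determinants of the diagonal blocks.
det of the 2×2 block = -6
det of the 3×3 block = 378
det = (-6)·(378) = -2268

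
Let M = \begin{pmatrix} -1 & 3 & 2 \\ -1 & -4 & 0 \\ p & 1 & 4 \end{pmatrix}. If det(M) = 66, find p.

p = 5

Expanding along the row containing p, det(M) is linear in p: det(M) = (8)·p + (26).
Set (8)·p + (26) = 66  ⇒  (8)·p = 40  ⇒  p = 5.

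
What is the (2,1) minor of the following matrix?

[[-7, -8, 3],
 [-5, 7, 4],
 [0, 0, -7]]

56

Delete row 2 and column 1; the remaining 2×2 submatrix is [-8 3; 0 -7].
Its determinant is (-8)·(-7) − 3·0 = 56.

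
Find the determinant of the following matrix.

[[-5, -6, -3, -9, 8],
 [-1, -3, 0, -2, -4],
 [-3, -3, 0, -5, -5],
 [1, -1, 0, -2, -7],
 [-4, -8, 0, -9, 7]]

Expand along column 3 (it has 4 zeros):
  + (-3) · M_13   where M_13 = det([-1 -3 -2 -4; -3 -3 -5 -5; 1 -1 -2 -7; -4 -8 -9 7]) = 430
det = (+1)·(-3)·(430) = -1290

-1290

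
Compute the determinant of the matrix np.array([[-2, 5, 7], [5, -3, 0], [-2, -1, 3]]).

Expand along row 2:
  − 5 · |5 7; -1 3| = −5·(15 − (-7)) = -110
  + (-3) · |-2 7; -2 3| = (-3)·(-6 − (-14)) = -24
Sum: (-110) + (-24) = -134

The determinant is -134.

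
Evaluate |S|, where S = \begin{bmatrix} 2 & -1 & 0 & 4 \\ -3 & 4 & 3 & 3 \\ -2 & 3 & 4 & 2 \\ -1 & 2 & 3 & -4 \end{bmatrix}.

-52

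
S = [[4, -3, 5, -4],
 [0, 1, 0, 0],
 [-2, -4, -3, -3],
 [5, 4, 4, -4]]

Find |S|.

Expand along row 2 (it has 3 zeros):
  + (1) · M_22   where M_22 = det([4 5 -4; -2 -3 -3; 5 4 -4]) = -47
det = (+1)·(1)·(-47) = -47

det(S) = -47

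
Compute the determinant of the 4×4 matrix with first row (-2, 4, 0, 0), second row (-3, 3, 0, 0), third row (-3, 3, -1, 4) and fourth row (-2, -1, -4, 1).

The determinant is 90.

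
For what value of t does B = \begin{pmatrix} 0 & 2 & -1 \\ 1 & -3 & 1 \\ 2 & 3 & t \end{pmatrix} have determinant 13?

Expanding along the row containing t, det(B) is linear in t: det(B) = (-2)·t + (-5).
Set (-2)·t + (-5) = 13  ⇒  (-2)·t = 18  ⇒  t = -9.

-9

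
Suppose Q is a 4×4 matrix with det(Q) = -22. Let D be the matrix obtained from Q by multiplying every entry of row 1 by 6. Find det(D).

The determinant is -132.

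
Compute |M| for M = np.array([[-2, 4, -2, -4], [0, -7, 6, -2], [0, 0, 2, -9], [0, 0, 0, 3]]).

M is upper triangular, so det(M) is the product of the diagonal entries:
det = (-2) · (-7) · (2) · (3) = 84

84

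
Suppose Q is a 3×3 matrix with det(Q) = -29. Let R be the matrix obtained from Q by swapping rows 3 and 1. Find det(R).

29

Swapping two rows multiplies the determinant by −1.
det(R) = (-1)·(-29) = 29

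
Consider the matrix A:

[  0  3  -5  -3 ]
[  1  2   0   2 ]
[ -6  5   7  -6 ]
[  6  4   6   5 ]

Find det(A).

Expand along row 1 (it has 1 zero):
  − (3) · M_12   where M_12 = det([1 0 2; -6 7 -6; 6 6 5]) = -85
  + (-5) · M_13   where M_13 = det([1 2 2; -6 5 -6; 6 4 5]) = -71
  − (-3) · M_14   where M_14 = det([1 2 0; -6 5 7; 6 4 6]) = 158
det = (-1)·(3)·(-85) + (+1)·(-5)·(-71) + (-1)·(-3)·(158) = 1084

1084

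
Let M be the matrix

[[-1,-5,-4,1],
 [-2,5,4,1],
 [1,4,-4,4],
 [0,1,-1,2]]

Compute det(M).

90

Expand along row 4 (it has 1 zero):
  + (1) · M_42   where M_42 = det([-1 -4 1; -2 4 1; 1 -4 4]) = -52
  − (-1) · M_43   where M_43 = det([-1 -5 1; -2 5 1; 1 4 4]) = -74
  + (2) · M_44   where M_44 = det([-1 -5 -4; -2 5 4; 1 4 -4]) = 108
det = (+1)·(1)·(-52) + (-1)·(-1)·(-74) + (+1)·(2)·(108) = 90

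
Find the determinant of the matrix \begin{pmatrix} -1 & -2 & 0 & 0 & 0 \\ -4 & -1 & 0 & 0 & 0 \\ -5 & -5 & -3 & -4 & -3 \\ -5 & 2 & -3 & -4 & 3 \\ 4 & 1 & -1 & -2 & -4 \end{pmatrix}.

The matrix is block lower-triangular with a 2×2 block and a 3×3 block on the diagonal, so its determinant equals the product of the determinants of the diagonal blocks.
det of the 2×2 block = -7
det of the 3×3 block = -12
det = (-7)·(-12) = 84

84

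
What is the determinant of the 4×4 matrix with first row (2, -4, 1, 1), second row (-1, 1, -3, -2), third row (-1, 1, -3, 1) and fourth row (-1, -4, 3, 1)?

Expand along row 1:
  + (2) · M_11   where M_11 = det([1 -3 -2; 1 -3 1; -4 3 1]) = 27
  − (-4) · M_12   where M_12 = det([-1 -3 -2; -1 -3 1; -1 3 1]) = 18
  + (1) · M_13   where M_13 = det([-1 1 -2; -1 1 1; -1 -4 1]) = -15
  − (1) · M_14   where M_14 = det([-1 1 -3; -1 1 -3; -1 -4 3]) = 0
det = (+1)·(2)·(27) + (-1)·(-4)·(18) + (+1)·(1)·(-15) + (-1)·(1)·(0) = 111

111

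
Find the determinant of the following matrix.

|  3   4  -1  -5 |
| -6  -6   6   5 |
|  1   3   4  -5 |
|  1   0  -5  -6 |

-36

Expand along row 4 (it has 1 zero):
  − (1) · M_41   where M_41 = det([4 -1 -5; -6 6 5; 3 4 -5]) = 25
  − (-5) · M_43   where M_43 = det([3 4 -5; -6 -6 5; 1 3 -5]) = 5
  + (-6) · M_44   where M_44 = det([3 4 -1; -6 -6 6; 1 3 4]) = 6
det = (-1)·(1)·(25) + (-1)·(-5)·(5) + (+1)·(-6)·(6) = -36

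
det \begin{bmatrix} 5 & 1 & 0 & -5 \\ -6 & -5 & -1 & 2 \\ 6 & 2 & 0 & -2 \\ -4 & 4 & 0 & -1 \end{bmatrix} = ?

Expand along column 3 (it has 3 zeros):
  − (-1) · M_23   where M_23 = det([5 1 -5; 6 2 -2; -4 4 -1]) = -116
det = (-1)·(-1)·(-116) = -116

-116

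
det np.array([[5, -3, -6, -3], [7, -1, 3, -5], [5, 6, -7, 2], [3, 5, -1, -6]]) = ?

3831

Expand along row 1:
  + (5) · M_11   where M_11 = det([-1 3 -5; 6 -7 2; 5 -1 -6]) = -51
  − (-3) · M_12   where M_12 = det([7 3 -5; 5 -7 2; 3 -1 -6]) = 336
  + (-6) · M_13   where M_13 = det([7 -1 -5; 5 6 2; 3 5 -6]) = -393
  − (-3) · M_14   where M_14 = det([7 -1 3; 5 6 -7; 3 5 -1]) = 240
det = (+1)·(5)·(-51) + (-1)·(-3)·(336) + (+1)·(-6)·(-393) + (-1)·(-3)·(240) = 3831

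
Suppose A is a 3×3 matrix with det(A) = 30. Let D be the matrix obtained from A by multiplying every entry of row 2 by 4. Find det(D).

Scaling one row by 4 multiplies the determinant by 4.
det(D) = (4)·(30) = 120

120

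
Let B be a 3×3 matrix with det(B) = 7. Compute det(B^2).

49

det(B^2) = (det B)^2 = (7)^2 = 49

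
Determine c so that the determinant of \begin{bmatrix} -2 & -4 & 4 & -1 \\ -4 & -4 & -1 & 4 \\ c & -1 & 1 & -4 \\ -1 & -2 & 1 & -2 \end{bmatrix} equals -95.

Expanding along the row containing c, det(B) is linear in c: det(B) = (-50)·c + (5).
Set (-50)·c + (5) = -95  ⇒  (-50)·c = -100  ⇒  c = 2.

c = 2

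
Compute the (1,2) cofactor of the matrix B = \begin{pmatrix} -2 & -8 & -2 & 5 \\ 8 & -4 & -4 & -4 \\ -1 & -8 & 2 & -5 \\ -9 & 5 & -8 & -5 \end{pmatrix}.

664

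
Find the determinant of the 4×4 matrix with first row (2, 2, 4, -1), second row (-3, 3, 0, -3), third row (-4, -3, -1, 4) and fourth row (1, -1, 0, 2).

72

Expand along column 3 (it has 2 zeros):
  + (4) · M_13   where M_13 = det([-3 3 -3; -4 -3 4; 1 -1 2]) = 21
  + (-1) · M_33   where M_33 = det([2 2 -1; -3 3 -3; 1 -1 2]) = 12
det = (+1)·(4)·(21) + (+1)·(-1)·(12) = 72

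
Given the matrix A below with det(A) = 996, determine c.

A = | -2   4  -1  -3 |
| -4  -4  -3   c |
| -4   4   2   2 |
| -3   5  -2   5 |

c = 0

Expanding along the row containing c, det(A) is linear in c: det(A) = (-12)·c + (996).
Set (-12)·c + (996) = 996  ⇒  (-12)·c = 0  ⇒  c = 0.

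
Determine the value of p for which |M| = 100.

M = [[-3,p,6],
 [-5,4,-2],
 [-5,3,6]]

Expanding along the column containing p, det(M) is linear in p: det(M) = (40)·p + (-60).
Set (40)·p + (-60) = 100  ⇒  (40)·p = 160  ⇒  p = 4.

4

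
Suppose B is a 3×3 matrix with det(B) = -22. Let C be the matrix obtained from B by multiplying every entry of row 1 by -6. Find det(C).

132

Scaling one row by -6 multiplies the determinant by -6.
det(C) = (-6)·(-22) = 132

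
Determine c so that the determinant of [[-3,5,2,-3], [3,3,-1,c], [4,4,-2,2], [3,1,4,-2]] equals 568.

-2

Expanding along the column containing c, det(B) is linear in c: det(B) = (-180)·c + (208).
Set (-180)·c + (208) = 568  ⇒  (-180)·c = 360  ⇒  c = -2.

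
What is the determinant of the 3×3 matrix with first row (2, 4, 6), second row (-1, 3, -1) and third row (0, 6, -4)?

-64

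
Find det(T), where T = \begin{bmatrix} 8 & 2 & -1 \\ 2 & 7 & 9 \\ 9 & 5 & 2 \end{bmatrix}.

-41

Expand along column 1:
  + 8 · |7 9; 5 2| = 8·(14 − 45) = -248
  − 2 · |2 -1; 5 2| = −2·(4 − (-5)) = -18
  + 9 · |2 -1; 7 9| = 9·(18 − (-7)) = 225
Sum: (-248) + (-18) + (225) = -41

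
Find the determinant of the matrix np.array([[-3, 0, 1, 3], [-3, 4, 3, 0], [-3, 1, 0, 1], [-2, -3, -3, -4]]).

The determinant is -116.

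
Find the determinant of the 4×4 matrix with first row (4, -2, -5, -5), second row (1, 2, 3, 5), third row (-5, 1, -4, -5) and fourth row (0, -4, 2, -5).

275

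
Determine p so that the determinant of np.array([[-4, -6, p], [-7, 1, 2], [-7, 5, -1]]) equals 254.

p = -3

Expanding along the column containing p, det(B) is linear in p: det(B) = (-28)·p + (170).
Set (-28)·p + (170) = 254  ⇒  (-28)·p = 84  ⇒  p = -3.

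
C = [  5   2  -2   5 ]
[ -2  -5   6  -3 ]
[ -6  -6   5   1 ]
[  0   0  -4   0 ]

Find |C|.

Expand along row 4 (it has 3 zeros):
  − (-4) · M_43   where M_43 = det([5 2 5; -2 -5 -3; -6 -6 1]) = -165
det = (-1)·(-4)·(-165) = -660

det(C) = -660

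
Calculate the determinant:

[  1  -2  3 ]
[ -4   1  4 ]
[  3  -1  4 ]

The determinant is -45.

Expand along column 1:
  + 1 · |1 4; -1 4| = 1·(4 − (-4)) = 8
  − (-4) · |-2 3; -1 4| = −(-4)·(-8 − (-3)) = -20
  + 3 · |-2 3; 1 4| = 3·(-8 − 3) = -33
Sum: (8) + (-20) + (-33) = -45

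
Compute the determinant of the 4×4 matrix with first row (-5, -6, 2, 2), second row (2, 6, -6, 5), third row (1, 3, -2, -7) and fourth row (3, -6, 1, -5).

Expand along row 1:
  + (-5) · M_11   where M_11 = det([6 -6 5; 3 -2 -7; -6 1 -5]) = -285
  − (-6) · M_12   where M_12 = det([2 -6 5; 1 -2 -7; 3 1 -5]) = 165
  + (2) · M_13   where M_13 = det([2 6 5; 1 3 -7; 3 -6 -5]) = -285
  − (2) · M_14   where M_14 = det([2 6 -6; 1 3 -2; 3 -6 1]) = 30
det = (+1)·(-5)·(-285) + (-1)·(-6)·(165) + (+1)·(2)·(-285) + (-1)·(2)·(30) = 1785

1785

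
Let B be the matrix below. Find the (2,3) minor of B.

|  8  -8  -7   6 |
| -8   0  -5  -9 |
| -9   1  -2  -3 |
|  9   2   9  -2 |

230

Delete row 2 and column 3; the remaining 3×3 submatrix is [8 -8 6; -9 1 -3; 9 2 -2].
Its determinant is 230.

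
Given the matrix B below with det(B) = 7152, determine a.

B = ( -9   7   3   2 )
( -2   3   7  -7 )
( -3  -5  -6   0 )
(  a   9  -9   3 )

a = -6

Expanding along the column containing a, det(B) is linear in a: det(B) = (155)·a + (8082).
Set (155)·a + (8082) = 7152  ⇒  (155)·a = -930  ⇒  a = -6.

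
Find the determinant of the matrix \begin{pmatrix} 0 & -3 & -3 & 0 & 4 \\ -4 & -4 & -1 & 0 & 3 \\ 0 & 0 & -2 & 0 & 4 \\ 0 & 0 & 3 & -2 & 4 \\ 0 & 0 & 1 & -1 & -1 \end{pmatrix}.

192

The matrix is block upper-triangular with a 2×2 block and a 3×3 block on the diagonal, so its determinant equals the product of the determinants of the diagonal blocks.
det of the 2×2 block = -12
det of the 3×3 block = -16
det = (-12)·(-16) = 192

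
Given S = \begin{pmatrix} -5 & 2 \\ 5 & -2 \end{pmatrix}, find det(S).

|S| = 0

det(S) = (-5)·(-2) − 2·5 = 10 − 10 = 0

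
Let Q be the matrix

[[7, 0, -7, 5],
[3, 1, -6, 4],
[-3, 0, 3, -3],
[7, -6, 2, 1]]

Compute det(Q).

Expand along column 2 (it has 2 zeros):
  + (1) · M_22   where M_22 = det([7 -7 5; -3 3 -3; 7 2 1]) = 54
  + (-6) · M_42   where M_42 = det([7 -7 5; 3 -6 4; -3 3 -3]) = 18
det = (+1)·(1)·(54) + (+1)·(-6)·(18) = -54

|Q| = -54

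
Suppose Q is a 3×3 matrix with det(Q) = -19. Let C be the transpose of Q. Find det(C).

det(Qᵀ) = det(Q).
det(C) = (1)·(-19) = -19

-19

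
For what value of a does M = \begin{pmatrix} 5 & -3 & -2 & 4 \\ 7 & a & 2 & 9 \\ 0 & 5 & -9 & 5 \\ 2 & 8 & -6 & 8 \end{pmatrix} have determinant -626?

Expanding along the column containing a, det(M) is linear in a: det(M) = (-158)·a + (638).
Set (-158)·a + (638) = -626  ⇒  (-158)·a = -1264  ⇒  a = 8.

a = 8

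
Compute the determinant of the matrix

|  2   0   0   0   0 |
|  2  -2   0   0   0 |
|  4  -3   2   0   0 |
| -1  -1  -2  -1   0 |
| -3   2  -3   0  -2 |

The matrix is lower triangular, so the determinant is the product of the diagonal entries:
det = (2) · (-2) · (2) · (-1) · (-2) = -16

-16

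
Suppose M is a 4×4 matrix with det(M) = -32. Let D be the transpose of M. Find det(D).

det(Mᵀ) = det(M).
det(D) = (1)·(-32) = -32

The determinant is -32.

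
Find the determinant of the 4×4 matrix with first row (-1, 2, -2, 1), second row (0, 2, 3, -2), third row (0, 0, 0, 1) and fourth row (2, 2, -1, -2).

Expand along row 3 (it has 3 zeros):
  − (1) · M_34   where M_34 = det([-1 2 -2; 0 2 3; 2 2 -1]) = 28
det = (-1)·(1)·(28) = -28

-28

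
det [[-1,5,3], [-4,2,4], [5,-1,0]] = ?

Expand along row 3:
  + 5 · |5 3; 2 4| = 5·(20 − 6) = 70
  − (-1) · |-1 3; -4 4| = −(-1)·(-4 − (-12)) = 8
Sum: (70) + (8) = 78

78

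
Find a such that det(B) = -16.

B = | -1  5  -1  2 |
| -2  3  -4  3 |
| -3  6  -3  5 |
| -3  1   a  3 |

-8

Expanding along the column containing a, det(B) is linear in a: det(B) = (-2)·a + (-32).
Set (-2)·a + (-32) = -16  ⇒  (-2)·a = 16  ⇒  a = -8.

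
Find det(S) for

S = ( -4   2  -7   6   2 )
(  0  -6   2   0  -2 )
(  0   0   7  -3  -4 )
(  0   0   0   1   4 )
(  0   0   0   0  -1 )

S is upper triangular, so det(S) is the product of the diagonal entries:
det = (-4) · (-6) · (7) · (1) · (-1) = -168

The determinant is -168.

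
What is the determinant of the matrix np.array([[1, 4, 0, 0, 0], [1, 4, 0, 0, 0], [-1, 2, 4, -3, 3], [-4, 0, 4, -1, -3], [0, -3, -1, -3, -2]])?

0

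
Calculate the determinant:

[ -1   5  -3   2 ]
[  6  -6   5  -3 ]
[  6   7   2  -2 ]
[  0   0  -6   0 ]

Expand along row 4 (it has 3 zeros):
  − (-6) · M_43   where M_43 = det([-1 5 2; 6 -6 -3; 6 7 -2]) = 93
det = (-1)·(-6)·(93) = 558

The determinant is 558.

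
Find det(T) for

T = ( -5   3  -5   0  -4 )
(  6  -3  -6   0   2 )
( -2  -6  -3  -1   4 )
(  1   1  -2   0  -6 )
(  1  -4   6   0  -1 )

|T| = 1411

Expand along column 4 (it has 4 zeros):
  − (-1) · M_34   where M_34 = det([-5 3 -5 -4; 6 -3 -6 2; 1 1 -2 -6; 1 -4 6 -1]) = 1411
det = (-1)·(-1)·(1411) = 1411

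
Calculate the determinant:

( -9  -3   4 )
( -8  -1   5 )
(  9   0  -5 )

-24

Expand along column 2:
  − (-3) · |-8 5; 9 -5| = −(-3)·(40 − 45) = -15
  + (-1) · |-9 4; 9 -5| = (-1)·(45 − 36) = -9
Sum: (-15) + (-9) = -24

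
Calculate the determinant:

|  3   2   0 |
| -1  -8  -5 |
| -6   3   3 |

Expand along row 1:
  + 3 · |-8 -5; 3 3| = 3·(-24 − (-15)) = -27
  − 2 · |-1 -5; -6 3| = −2·(-3 − 30) = 66
Sum: (-27) + (66) = 39

The determinant is 39.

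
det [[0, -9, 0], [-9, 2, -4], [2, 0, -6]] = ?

The determinant is 558.

Expand along row 1:
  − (-9) · |-9 -4; 2 -6| = −(-9)·(54 − (-8)) = 558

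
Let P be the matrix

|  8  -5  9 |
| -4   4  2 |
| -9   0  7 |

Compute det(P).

|P| = 498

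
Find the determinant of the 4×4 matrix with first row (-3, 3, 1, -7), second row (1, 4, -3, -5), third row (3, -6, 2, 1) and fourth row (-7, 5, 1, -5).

198

Expand along row 1:
  + (-3) · M_11   where M_11 = det([4 -3 -5; -6 2 1; 5 1 -5]) = 111
  − (3) · M_12   where M_12 = det([1 -3 -5; 3 2 1; -7 1 -5]) = -120
  + (1) · M_13   where M_13 = det([1 4 -5; 3 -6 1; -7 5 -5]) = 192
  − (-7) · M_14   where M_14 = det([1 4 -3; 3 -6 2; -7 5 1]) = -3
det = (+1)·(-3)·(111) + (-1)·(3)·(-120) + (+1)·(1)·(192) + (-1)·(-7)·(-3) = 198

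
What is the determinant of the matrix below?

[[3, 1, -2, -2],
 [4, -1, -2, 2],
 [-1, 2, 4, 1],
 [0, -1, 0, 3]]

-38

Expand along row 4 (it has 2 zeros):
  + (-1) · M_42   where M_42 = det([3 -2 -2; 4 -2 2; -1 4 1]) = -46
  + (3) · M_44   where M_44 = det([3 1 -2; 4 -1 -2; -1 2 4]) = -28
det = (+1)·(-1)·(-46) + (+1)·(3)·(-28) = -38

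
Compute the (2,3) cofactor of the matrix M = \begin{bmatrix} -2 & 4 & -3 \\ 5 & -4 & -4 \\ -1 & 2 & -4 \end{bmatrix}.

0

Delete row 2 and column 3; the remaining 2×2 submatrix is [-2 4; -1 2].
Its determinant is (-2)·2 − 4·(-1) = 0.
The cofactor carries sign (−1)^(2+3) = −1, so C_{2,3} = −(0) = 0.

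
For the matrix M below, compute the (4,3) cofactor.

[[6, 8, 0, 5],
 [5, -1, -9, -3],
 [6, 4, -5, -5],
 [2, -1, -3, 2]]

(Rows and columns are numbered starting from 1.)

Delete row 4 and column 3; the remaining 3×3 submatrix is [6 8 5; 5 -1 -3; 6 4 -5].
Its determinant is 288.
The cofactor carries sign (−1)^(4+3) = −1, so C_{4,3} = −(288) = -288.

-288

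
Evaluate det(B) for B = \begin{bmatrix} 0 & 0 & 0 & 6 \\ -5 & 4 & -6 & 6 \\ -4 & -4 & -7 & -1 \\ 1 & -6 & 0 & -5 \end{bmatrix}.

-84

Expand along row 1 (it has 3 zeros):
  − (6) · M_14   where M_14 = det([-5 4 -6; -4 -4 -7; 1 -6 0]) = 14
det = (-1)·(6)·(14) = -84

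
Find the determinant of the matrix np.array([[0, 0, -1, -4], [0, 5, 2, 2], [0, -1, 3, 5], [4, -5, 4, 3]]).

Expand along column 1 (it has 3 zeros):
  − (4) · M_41   where M_41 = det([0 -1 -4; 5 2 2; -1 3 5]) = -41
det = (-1)·(4)·(-41) = 164

164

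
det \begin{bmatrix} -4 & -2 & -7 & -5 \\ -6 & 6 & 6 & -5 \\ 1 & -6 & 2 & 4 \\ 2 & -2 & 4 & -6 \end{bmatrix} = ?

Expand along row 1:
  + (-4) · M_11   where M_11 = det([6 6 -5; -6 2 4; -2 4 -6]) = -332
  − (-2) · M_12   where M_12 = det([-6 6 -5; 1 2 4; 2 4 -6]) = 252
  + (-7) · M_13   where M_13 = det([-6 6 -5; 1 -6 4; 2 -2 -6]) = -230
  − (-5) · M_14   where M_14 = det([-6 6 6; 1 -6 2; 2 -2 4]) = 180
det = (+1)·(-4)·(-332) + (-1)·(-2)·(252) + (+1)·(-7)·(-230) + (-1)·(-5)·(180) = 4342

The determinant is 4342.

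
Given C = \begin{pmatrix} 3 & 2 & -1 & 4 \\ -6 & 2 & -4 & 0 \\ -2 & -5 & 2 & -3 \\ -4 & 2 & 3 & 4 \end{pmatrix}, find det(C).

Expand along row 2 (it has 1 zero):
  − (-6) · M_21   where M_21 = det([2 -1 4; -5 2 -3; 2 3 4]) = -56
  + (2) · M_22   where M_22 = det([3 -1 4; -2 2 -3; -4 3 4]) = 39
  − (-4) · M_23   where M_23 = det([3 2 4; -2 -5 -3; -4 2 4]) = -98
det = (-1)·(-6)·(-56) + (+1)·(2)·(39) + (-1)·(-4)·(-98) = -650

|C| = -650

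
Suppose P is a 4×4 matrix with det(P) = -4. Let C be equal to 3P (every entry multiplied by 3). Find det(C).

For a 4×4 matrix, det(3P) = 3^4·det(P) = 81·det(P).
det(C) = (81)·(-4) = -324

det(C) = -324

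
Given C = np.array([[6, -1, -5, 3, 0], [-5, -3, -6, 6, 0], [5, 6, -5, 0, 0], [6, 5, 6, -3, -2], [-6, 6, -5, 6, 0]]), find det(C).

Expand along column 5 (it has 4 zeros):
  − (-2) · M_45   where M_45 = det([6 -1 -5 3; -5 -3 -6 6; 5 6 -5 0; -6 6 -5 6]) = 1989
det = (-1)·(-2)·(1989) = 3978

|C| = 3978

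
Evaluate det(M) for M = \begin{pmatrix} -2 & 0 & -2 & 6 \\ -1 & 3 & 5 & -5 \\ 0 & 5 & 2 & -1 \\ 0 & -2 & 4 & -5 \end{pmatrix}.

96

Expand along column 1 (it has 2 zeros):
  + (-2) · M_11   where M_11 = det([3 5 -5; 5 2 -1; -2 4 -5]) = -3
  − (-1) · M_21   where M_21 = det([0 -2 6; 5 2 -1; -2 4 -5]) = 90
det = (+1)·(-2)·(-3) + (-1)·(-1)·(90) = 96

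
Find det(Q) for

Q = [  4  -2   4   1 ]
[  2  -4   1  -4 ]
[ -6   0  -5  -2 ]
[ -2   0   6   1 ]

Expand along column 2 (it has 2 zeros):
  − (-2) · M_12   where M_12 = det([2 1 -4; -6 -5 -2; -2 6 1]) = 208
  + (-4) · M_22   where M_22 = det([4 4 1; -6 -5 -2; -2 6 1]) = 22
det = (-1)·(-2)·(208) + (+1)·(-4)·(22) = 328

328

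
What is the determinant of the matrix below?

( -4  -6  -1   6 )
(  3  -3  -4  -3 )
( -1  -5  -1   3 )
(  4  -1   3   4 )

Expand along row 1:
  + (-4) · M_11   where M_11 = det([-3 -4 -3; -5 -1 3; -1 3 4]) = 19
  − (-6) · M_12   where M_12 = det([3 -4 -3; -1 -1 3; 4 3 4]) = -106
  + (-1) · M_13   where M_13 = det([3 -3 -3; -1 -5 3; 4 -1 4]) = -162
  − (6) · M_14   where M_14 = det([3 -3 -4; -1 -5 -1; 4 -1 3]) = -129
det = (+1)·(-4)·(19) + (-1)·(-6)·(-106) + (+1)·(-1)·(-162) + (-1)·(6)·(-129) = 224

224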